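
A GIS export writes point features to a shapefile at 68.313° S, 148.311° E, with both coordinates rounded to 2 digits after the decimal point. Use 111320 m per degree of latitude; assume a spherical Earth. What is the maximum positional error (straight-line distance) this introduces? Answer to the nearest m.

Rounding to 2 decimal places leaves each coordinate within ±0.005° of the true value.
N–S: 0.005° × 111320 m/° = 556.6 m.
East–west component at 68.313°: 0.005° × 111320 × cos 68.313° ≈ 0.005 × 41136.7 ≈ 205.684 m.
Combining orthogonally: (556.6² + 205.684²)^½ ≈ 593.388 m.

593 m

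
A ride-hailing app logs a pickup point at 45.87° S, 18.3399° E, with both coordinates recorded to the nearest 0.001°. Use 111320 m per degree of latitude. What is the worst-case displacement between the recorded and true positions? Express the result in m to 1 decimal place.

Rounding to 3 decimal places leaves each coordinate within ±0.0005° of the true value.
Latitude error → 0.0005 × 111320 = 55.66 m along the meridian.
East–west component at 45.87°: 0.0005° × 111320 × cos 45.87° ≈ 0.0005 × 77510.9 ≈ 38.7554 m.
Combining orthogonally: (55.66² + 38.7554²)^½ ≈ 67.8234 m.

67.8 m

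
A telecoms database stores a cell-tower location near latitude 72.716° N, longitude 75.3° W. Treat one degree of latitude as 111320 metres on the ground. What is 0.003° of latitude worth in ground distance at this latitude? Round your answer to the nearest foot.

0.003° × 111320 m/° = 333.96 m.
Converting: 333.96 m × 3.2808 ft/m ≈ 1095.7 ft.

1096 feet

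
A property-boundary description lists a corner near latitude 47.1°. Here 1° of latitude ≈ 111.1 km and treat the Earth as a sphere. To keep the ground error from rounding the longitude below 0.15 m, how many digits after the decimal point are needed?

6 decimal places

At 47.1° one degree of longitude covers 111100 × cos 47.1° ≈ 111100 × 0.6807 ≈ 75628.1 m.
N decimal places → at most half a unit in the last place, 0.5 × 10⁻ᴺ° = 75628.1/2 × 10⁻ᴺ m.
Need 0.5 × 75628.1 × 10⁻ᴺ ≤ 0.15 → 10⁻ᴺ ≤ 3.967e-06, so N ≥ 5.40.
So 6 decimal places suffice (0.0378 m); 5 would allow up to 0.378 m.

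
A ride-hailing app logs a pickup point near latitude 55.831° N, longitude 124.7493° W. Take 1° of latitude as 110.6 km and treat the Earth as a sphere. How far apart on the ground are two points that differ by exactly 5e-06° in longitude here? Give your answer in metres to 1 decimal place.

0.3 metres

At 55.831° a degree of longitude is 110600 × cos 55.831° ≈ 62116.9 m, so 5e-06° corresponds to 0.310585 m.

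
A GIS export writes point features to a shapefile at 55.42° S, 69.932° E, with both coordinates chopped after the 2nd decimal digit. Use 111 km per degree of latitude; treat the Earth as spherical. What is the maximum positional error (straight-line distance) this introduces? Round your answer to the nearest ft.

4187 ft

Truncating at 2 decimal places can drop up to a full unit in the last place, so each coordinate may be off by as much as 0.01°.
North–south component: 0.01° × 111000 = 1110 m.
E–W at 55.42°: 0.01° × 111000 × cos 55.42° = 0.01 × 111000 × 0.5676 ≈ 629.988 m.
Combining orthogonally: (1110² + 629.988²)^½ ≈ 1276.32 m.
In feet: 1276.32 m ÷ 0.3048 ≈ 4187.4 ft.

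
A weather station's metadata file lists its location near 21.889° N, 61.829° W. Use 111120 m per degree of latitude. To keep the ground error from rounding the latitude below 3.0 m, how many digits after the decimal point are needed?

One degree of latitude covers 111120 m.
Rounding to N decimal places gives at most 0.5 × 10⁻ᴺ degrees of error, i.e. 0.5 × 10⁻ᴺ × 111120 m.
Need 0.5 × 111120 × 10⁻ᴺ ≤ 3.0 → 10⁻ᴺ ≤ 5.400e-05, so N ≥ 4.27.
So 5 decimal places suffice (0.556 m); 4 would allow up to 5.56 m.

5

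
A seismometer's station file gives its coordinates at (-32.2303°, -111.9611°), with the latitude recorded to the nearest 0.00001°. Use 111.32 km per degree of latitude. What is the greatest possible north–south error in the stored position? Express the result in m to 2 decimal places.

Rounding to 5 decimal places leaves the latitude within ±5e-06° of the true value.
Along the meridian that is 5e-06° × 111320 m/° = 0.5566 m.

0.56 m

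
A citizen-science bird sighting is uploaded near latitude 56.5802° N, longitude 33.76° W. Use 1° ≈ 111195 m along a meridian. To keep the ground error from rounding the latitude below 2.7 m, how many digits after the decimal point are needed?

One degree of latitude covers 111195 m.
Rounding to N decimal places gives at most 0.5 × 10⁻ᴺ degrees of error, i.e. 0.5 × 10⁻ᴺ × 111195 m.
Setting 55597.5 × 10⁻ᴺ ≤ 2.7 gives 10ᴺ ≥ 2.059e+04, i.e. N ≥ 4.31.
N = 4 would give 5.56 m (too coarse); N = 5 gives 0.556 m ≤ 2.7 m.

5 decimal places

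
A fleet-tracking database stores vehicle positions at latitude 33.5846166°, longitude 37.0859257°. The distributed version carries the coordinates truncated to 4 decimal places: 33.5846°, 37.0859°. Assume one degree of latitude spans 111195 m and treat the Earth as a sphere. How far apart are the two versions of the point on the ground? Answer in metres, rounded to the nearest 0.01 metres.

3.01 metres

Δlat = 33.5846166 − 33.5846 = +0.0000166°; Δlon = 37.0859257 − 37.0859 = +0.0000257°.
North–south shift: 0.0000166 × 111195 = 1.84584 m.
East–west at this latitude: 0.0000257° × 111195 × cos 33.5846° ≈ 0.0000257 × 92633.2 = 2.38067 m.
Distance: √(1.84584² + 2.38067²) ≈ 3.01243 m.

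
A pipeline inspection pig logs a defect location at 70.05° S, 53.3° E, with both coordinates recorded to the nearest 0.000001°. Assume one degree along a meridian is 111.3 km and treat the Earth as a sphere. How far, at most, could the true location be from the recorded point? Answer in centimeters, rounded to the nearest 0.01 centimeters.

5.88 centimeters

Rounding to 6 decimal places leaves each coordinate within ±5e-07° of the true value.
Latitude error → 5e-07 × 111300 = 0.05565 m along the meridian.
E–W at 70.05°: 5e-07° × 111300 × cos 70.05° = 5e-07 × 111300 × 0.3412 ≈ 0.0189878 m.
The two errors are perpendicular, so the maximum displacement is √(0.05565² + 0.0189878²) ≈ 0.0588002 m.
That is 0.0588002 m = 5.88 cm.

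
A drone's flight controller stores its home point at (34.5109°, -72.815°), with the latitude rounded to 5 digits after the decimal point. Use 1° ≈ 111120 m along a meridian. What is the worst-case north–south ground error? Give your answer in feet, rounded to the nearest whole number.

Rounding to 5 decimal places leaves the latitude within ±5e-06° of the true value.
North–south distance: 5e-06° × 111120 m/° = 0.5556 m.
In feet: 0.5556 m ÷ 0.3048 ≈ 1.8228 ft.

2 feet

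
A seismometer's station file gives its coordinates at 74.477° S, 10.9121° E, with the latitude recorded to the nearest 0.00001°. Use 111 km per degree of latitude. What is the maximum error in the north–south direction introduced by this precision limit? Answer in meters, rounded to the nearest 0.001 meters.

Rounding to 5 decimal places leaves the latitude within ±5e-06° of the true value.
North–south distance: 5e-06° × 111000 m/° = 0.555 m.

0.555 meters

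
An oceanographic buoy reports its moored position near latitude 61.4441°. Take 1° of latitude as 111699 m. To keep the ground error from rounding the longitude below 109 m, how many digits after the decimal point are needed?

At 61.4441° one degree of longitude covers 111699 × cos 61.4441° ≈ 111699 × 0.4780 ≈ 53393.9 m.
Rounding to N decimal places gives at most 0.5 × 10⁻ᴺ degrees of error, i.e. 0.5 × 10⁻ᴺ × 53393.9 m.
Need 0.5 × 53393.9 × 10⁻ᴺ ≤ 109 → 10⁻ᴺ ≤ 4.083e-03, so N ≥ 2.39.
So 3 decimal places suffice (26.7 m); 2 would allow up to 267 m.

3 decimal places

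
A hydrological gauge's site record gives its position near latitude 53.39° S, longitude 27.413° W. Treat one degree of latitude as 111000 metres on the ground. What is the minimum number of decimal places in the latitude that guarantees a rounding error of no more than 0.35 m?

One degree of latitude covers 111000 m.
Rounding to N decimal places gives at most 0.5 × 10⁻ᴺ degrees of error, i.e. 0.5 × 10⁻ᴺ × 111000 m.
Setting 55500 × 10⁻ᴺ ≤ 0.35 gives 10ᴺ ≥ 1.586e+05, i.e. N ≥ 5.20.
N = 5 would give 0.555 m (too coarse); N = 6 gives 0.0555 m ≤ 0.35 m.

6 decimal places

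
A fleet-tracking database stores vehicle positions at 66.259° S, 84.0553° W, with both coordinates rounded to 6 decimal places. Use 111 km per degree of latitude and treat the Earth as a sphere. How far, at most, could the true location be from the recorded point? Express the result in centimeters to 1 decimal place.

6.0 centimeters

Rounding to 6 decimal places leaves each coordinate within ±5e-07° of the true value.
Latitude error → 5e-07 × 111000 = 0.0555 m along the meridian.
East–west component at 66.259°: 5e-07° × 111000 × cos 66.259° ≈ 5e-07 × 44688.9 ≈ 0.0223445 m.
Worst case both components are at the extreme and orthogonal: √(0.0555² + 0.0223445²) ≈ 0.0598291 m.
That is 0.0598291 m = 5.9829 cm.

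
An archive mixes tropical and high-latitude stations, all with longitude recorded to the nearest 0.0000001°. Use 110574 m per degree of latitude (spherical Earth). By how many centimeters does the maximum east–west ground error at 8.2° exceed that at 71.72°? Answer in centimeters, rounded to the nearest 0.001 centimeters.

0.374 centimeters

Rounding to 7 decimal places leaves the longitude within ±5e-08° of the true value.
At 8.2°: 5e-08° × 110574 × cos 8.2° = 5e-08 × 110574 × 0.9898 ≈ 0.0054722 m.
At 71.72°: 5e-08° × 110574 × cos 71.72° = 5e-08 × 110574 × 0.3137 ≈ 0.0017341 m.
Difference: 0.0054722 − 0.0017341 = 0.003738 m.
That is 0.00373804 m = 0.3738 cm.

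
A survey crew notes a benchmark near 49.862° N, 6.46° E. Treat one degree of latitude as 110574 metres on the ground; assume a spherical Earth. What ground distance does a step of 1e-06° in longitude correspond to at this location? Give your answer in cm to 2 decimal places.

One degree of longitude here spans 110574 × cos 49.862° = 110574 × 0.6446 ≈ 71279.4 m; 1e-06° of that is 0.0712794 m.
That is 0.0712794 m = 7.1279 cm.

7.13 cm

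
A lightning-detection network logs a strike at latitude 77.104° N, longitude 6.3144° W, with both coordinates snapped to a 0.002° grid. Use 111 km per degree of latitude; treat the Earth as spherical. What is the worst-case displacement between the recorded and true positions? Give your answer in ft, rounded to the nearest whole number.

373 ft

With a 0.002° grid the true value lies within half a step, ±0.002°/2 = ±0.001°, of the stored one.
N–S: 0.001° × 111000 m/° = 111 m.
Longitude error → 0.001 × 111000 × cos 77.104° = 0.001 × 111000 × 0.2232 ≈ 24.7732 m.
Worst case both components are at the extreme and orthogonal: √(111² + 24.7732²) ≈ 113.731 m.
Converting: 113.731 m × 3.2808 ft/m ≈ 373.13 ft.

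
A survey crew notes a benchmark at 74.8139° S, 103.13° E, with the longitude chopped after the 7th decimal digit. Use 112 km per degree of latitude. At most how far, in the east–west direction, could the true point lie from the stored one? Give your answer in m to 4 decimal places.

Truncating at 7 decimal places can drop up to a full unit in the last place, so the longitude may be off by as much as 1e-07°.
One degree of longitude at 74.8139° is 112000 × cos 74.8139° ≈ 112000 × 0.2620 = 29339 m.
East–west error: 1e-07° × 29339 m/° ≈ 0.0029339 m.

0.0029 m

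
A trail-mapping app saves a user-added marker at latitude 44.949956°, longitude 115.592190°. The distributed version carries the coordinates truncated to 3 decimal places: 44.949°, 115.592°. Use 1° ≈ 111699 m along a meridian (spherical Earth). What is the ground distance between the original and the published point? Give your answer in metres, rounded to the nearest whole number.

The latitude changed by +0.000956° and the longitude by +0.000190°.
N–S: 0.000956° × 111699 m/° = 106.784 m.
East–west at this latitude: 0.000190° × 111699 × cos 44.949° ≈ 0.000190 × 79053.4 = 15.0201 m.
Combined displacement = (106.784² + 15.0201²)^½ ≈ 107.835 m.

108 metres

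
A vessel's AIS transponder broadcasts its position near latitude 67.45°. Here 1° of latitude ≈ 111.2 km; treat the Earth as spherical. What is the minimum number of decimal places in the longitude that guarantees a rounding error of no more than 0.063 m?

6 decimal places

At 67.45° one degree of longitude covers 111200 × cos 67.45° ≈ 111200 × 0.3835 ≈ 42644 m.
With N decimal places the half-ulp bound is 0.5·10⁻ᴺ°, or 0.5·10⁻ᴺ × 42644 m on the ground.
Setting 21322 × 10⁻ᴺ ≤ 0.063 gives 10ᴺ ≥ 3.384e+05, i.e. N ≥ 5.53.
So 6 decimal places suffice (0.0213 m); 5 would allow up to 0.213 m.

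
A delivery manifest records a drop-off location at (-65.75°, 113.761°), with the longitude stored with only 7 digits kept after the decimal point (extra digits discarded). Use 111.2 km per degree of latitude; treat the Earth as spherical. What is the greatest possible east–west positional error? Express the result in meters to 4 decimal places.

Truncating at 7 decimal places can drop up to a full unit in the last place, so the longitude may be off by as much as 1e-07°.
At latitude 65.75° a degree of longitude spans 111200 m × cos 65.75° = 111200 × 0.4107 ≈ 45671.9 m.
So at most 1e-07° × 45671.9 ≈ 0.00456719 m east–west.

0.0046 meters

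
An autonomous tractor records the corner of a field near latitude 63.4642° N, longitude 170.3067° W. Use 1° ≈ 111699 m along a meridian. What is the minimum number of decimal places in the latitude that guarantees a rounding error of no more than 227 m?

One degree of latitude covers 111699 m.
N decimal places → at most half a unit in the last place, 0.5 × 10⁻ᴺ° = 111699/2 × 10⁻ᴺ m.
Need 0.5 × 111699 × 10⁻ᴺ ≤ 227 → 10⁻ᴺ ≤ 4.064e-03, so N ≥ 2.39.
N = 2 would give 558 m (too coarse); N = 3 gives 55.8 m ≤ 227 m.

3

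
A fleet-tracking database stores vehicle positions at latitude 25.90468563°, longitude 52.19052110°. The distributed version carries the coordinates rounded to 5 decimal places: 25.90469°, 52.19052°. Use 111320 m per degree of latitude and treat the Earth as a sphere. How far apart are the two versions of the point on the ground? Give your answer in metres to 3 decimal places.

Δlat = 25.90468563 − 25.90469 = -0.00000437°; Δlon = 52.19052110 − 52.19052 = +0.00000110°.
N–S: -0.00000437° × 111320 m/° = -0.486468 m.
E–W at 25.9047°: 0.00000110° × 111320 × cos 25.9047° = 0.00000110 × 111320 × 0.8995 ≈ 0.110148 m.
Hypotenuse of the two orthogonal shifts: √(0.486468² + 0.110148²) = 0.498783 m.

0.499 metres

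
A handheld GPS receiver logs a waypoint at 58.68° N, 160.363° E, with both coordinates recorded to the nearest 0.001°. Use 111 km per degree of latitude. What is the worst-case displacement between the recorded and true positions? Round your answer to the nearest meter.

Rounding to 3 decimal places leaves each coordinate within ±0.0005° of the true value.
North–south component: 0.0005° × 111000 = 55.5 m.
E–W at 58.68°: 0.0005° × 111000 × cos 58.68° = 0.0005 × 111000 × 0.5198 ≈ 28.8499 m.
The two errors are perpendicular, so the maximum displacement is √(55.5² + 28.8499²) ≈ 62.5505 m.

63 meters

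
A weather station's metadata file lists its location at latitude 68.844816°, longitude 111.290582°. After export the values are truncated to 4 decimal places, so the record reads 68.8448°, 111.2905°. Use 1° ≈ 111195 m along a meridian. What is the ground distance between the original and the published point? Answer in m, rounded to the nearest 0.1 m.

3.7 m

The latitude changed by +0.000016° and the longitude by +0.000082°.
North–south shift: 0.000016 × 111195 = 1.77912 m.
E–W at 68.8448°: 0.000082° × 111195 × cos 68.8448° = 0.000082 × 111195 × 0.3609 ≈ 3.29064 m.
Hypotenuse of the two orthogonal shifts: √(1.77912² + 3.29064²) = 3.7408 m.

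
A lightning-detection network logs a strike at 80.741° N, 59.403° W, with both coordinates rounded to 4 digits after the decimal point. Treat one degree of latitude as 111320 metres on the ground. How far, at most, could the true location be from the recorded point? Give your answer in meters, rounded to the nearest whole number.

Rounding to 4 decimal places leaves each coordinate within ±5e-05° of the true value.
Latitude error → 5e-05 × 111320 = 5.566 m along the meridian.
East–west component at 80.741°: 5e-05° × 111320 × cos 80.741° ≈ 5e-05 × 17911.1 ≈ 0.895556 m.
Combining orthogonally: (5.566² + 0.895556²)^½ ≈ 5.63759 m.

6 meters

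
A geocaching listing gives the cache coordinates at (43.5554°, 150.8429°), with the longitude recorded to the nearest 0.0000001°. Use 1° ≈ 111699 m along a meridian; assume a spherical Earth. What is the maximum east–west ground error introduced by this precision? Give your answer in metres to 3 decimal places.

Rounding to 7 decimal places leaves the longitude within ±5e-08° of the true value.
At latitude 43.5554° a degree of longitude spans 111699 m × cos 43.5554° = 111699 × 0.7247 ≈ 80949.2 m.
East–west error: 5e-08° × 80949.2 m/° ≈ 0.00404746 m.

0.004 metres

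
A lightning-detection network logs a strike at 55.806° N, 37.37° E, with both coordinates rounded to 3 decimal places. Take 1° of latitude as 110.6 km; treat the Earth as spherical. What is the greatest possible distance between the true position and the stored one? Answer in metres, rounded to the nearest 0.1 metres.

Rounding to 3 decimal places leaves each coordinate within ±0.0005° of the true value.
Latitude error → 0.0005 × 110600 = 55.3 m along the meridian.
Longitude error → 0.0005 × 110600 × cos 55.806° = 0.0005 × 110600 × 0.5620 ≈ 31.0784 m.
Worst case both components are at the extreme and orthogonal: √(55.3² + 31.0784²) ≈ 63.4347 m.

63.4 metres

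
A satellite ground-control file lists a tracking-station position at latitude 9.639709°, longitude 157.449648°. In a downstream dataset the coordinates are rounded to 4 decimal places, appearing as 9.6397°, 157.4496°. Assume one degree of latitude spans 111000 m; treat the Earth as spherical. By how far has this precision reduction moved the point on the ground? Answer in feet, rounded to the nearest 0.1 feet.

Δlat = 9.639709 − 9.6397 = +0.000009°; Δlon = 157.449648 − 157.4496 = +0.000048°.
N–S: 0.000009° × 111000 m/° = 0.999 m.
East–west at this latitude: 0.000048° × 111000 × cos 9.6397° ≈ 0.000048 × 109433 = 5.25277 m.
Combined displacement = (0.999² + 5.25277²)^½ ≈ 5.34692 m.
In feet: 5.34692 m ÷ 0.3048 ≈ 17.542 ft.

17.5 feet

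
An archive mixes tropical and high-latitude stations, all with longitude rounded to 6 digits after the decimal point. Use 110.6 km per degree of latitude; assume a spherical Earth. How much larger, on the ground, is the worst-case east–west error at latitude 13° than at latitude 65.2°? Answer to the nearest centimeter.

3 centimeters

Rounding to 6 decimal places leaves the longitude within ±5e-07° of the true value.
Error at 13° = 5e-07° × 110600 × cos 13° ≈ 0.0553 × 0.9744 = 0.053883 m.
Error at 65.2° = 5e-07° × 110600 × cos 65.2° ≈ 0.0553 × 0.4195 = 0.023196 m.
So the lower-latitude error exceeds the higher by 0.053883 − 0.023196 = 0.030687 m.
That is 0.030687 m = 3.0687 cm.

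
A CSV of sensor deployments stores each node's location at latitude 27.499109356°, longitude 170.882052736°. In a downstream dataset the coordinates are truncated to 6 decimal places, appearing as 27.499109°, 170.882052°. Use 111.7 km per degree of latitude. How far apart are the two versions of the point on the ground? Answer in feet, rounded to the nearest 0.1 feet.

0.3 feet

The latitude changed by +0.000000356° and the longitude by +0.000000736°.
North–south shift: 0.000000356 × 111700 = 0.0397652 m.
E–W at 27.4991°: 0.000000736° × 111700 × cos 27.4991° = 0.000000736 × 111700 × 0.8870 ≈ 0.0729228 m.
Combined displacement = (0.0397652² + 0.0729228²)^½ ≈ 0.0830603 m.
In feet: 0.0830603 m ÷ 0.3048 ≈ 0.27251 ft.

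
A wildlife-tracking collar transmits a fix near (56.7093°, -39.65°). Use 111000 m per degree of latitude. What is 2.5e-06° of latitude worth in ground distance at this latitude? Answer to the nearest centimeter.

Along a meridian 2.5e-06° is 2.5e-06 × 111000 = 0.2775 m.
That is 0.2775 m = 27.75 cm.

28 centimeters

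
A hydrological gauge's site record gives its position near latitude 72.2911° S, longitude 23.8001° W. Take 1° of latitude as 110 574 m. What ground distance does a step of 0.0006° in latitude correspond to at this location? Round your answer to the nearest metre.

66 metres

0.0006° × 110574 m/° = 66.3444 m.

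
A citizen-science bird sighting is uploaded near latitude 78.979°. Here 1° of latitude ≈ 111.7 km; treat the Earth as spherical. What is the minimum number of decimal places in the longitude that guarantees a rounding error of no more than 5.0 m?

At 78.979° one degree of longitude covers 111700 × cos 78.979° ≈ 111700 × 0.1912 ≈ 21353.6 m.
Rounding to N decimal places gives at most 0.5 × 10⁻ᴺ degrees of error, i.e. 0.5 × 10⁻ᴺ × 21353.6 m.
Setting 10676.8 × 10⁻ᴺ ≤ 5.0 gives 10ᴺ ≥ 2135, i.e. N ≥ 3.33.
N = 3 would give 10.7 m (too coarse); N = 4 gives 1.07 m ≤ 5.0 m.

4 decimal places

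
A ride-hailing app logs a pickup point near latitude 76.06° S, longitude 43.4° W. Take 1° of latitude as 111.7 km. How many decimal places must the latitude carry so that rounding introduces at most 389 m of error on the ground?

One degree of latitude covers 111700 m.
N decimal places → at most half a unit in the last place, 0.5 × 10⁻ᴺ° = 111700/2 × 10⁻ᴺ m.
Setting 55850 × 10⁻ᴺ ≤ 389 gives 10ᴺ ≥ 143.6, i.e. N ≥ 2.16.
At 2 places the error can reach 558 m, but 3 places keeps it to 55.9 m.

3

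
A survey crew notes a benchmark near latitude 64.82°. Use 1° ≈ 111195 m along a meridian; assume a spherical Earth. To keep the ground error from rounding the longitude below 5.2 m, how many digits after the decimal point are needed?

At 64.82° one degree of longitude covers 111195 × cos 64.82° ≈ 111195 × 0.4255 ≈ 47309.4 m.
N decimal places → at most half a unit in the last place, 0.5 × 10⁻ᴺ° = 47309.4/2 × 10⁻ᴺ m.
Setting 23654.7 × 10⁻ᴺ ≤ 5.2 gives 10ᴺ ≥ 4549, i.e. N ≥ 3.66.
N = 3 would give 23.7 m (too coarse); N = 4 gives 2.37 m ≤ 5.2 m.

4 decimal places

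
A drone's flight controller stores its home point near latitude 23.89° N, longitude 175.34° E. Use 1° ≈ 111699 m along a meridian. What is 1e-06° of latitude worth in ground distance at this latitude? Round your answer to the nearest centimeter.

11 centimeters

Along a meridian 1e-06° is 1e-06 × 111699 = 0.111699 m.
That is 0.111699 m = 11.17 cm.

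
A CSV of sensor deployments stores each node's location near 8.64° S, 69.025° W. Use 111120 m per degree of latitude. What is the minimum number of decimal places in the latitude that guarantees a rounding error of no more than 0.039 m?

7

One degree of latitude covers 111120 m.
With N decimal places the half-ulp bound is 0.5·10⁻ᴺ°, or 0.5·10⁻ᴺ × 111120 m on the ground.
Need 0.5 × 111120 × 10⁻ᴺ ≤ 0.039 → 10⁻ᴺ ≤ 7.019e-07, so N ≥ 6.15.
At 6 places the error can reach 0.0556 m, but 7 places keeps it to 0.00556 m.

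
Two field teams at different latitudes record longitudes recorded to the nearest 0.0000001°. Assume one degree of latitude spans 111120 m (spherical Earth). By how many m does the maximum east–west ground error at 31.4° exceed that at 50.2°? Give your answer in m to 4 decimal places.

Rounding to 7 decimal places leaves the longitude within ±5e-08° of the true value.
Error at 31.4° = 5e-08° × 111120 × cos 31.4° ≈ 0.005556 × 0.8536 = 0.0047423 m.
Error at 50.2° = 5e-08° × 111120 × cos 50.2° ≈ 0.005556 × 0.6401 = 0.0035564 m.
So the lower-latitude error exceeds the higher by 0.0047423 − 0.0035564 = 0.0011859 m.

0.0012 m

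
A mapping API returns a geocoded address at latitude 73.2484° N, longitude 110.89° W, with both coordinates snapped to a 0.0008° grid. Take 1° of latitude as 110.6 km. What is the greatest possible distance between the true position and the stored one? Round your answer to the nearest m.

46 m

With a 0.0008° grid the true value lies within half a step, ±0.0008°/2 = ±0.0004°, of the stored one.
N–S: 0.0004° × 110600 m/° = 44.24 m.
Longitude error → 0.0004 × 110600 × cos 73.2484° = 0.0004 × 110600 × 0.2882 ≈ 12.751 m.
Worst case both components are at the extreme and orthogonal: √(44.24² + 12.751²) ≈ 46.0409 m.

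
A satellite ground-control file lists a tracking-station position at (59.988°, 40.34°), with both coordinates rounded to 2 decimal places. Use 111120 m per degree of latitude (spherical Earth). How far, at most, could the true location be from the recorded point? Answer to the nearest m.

Rounding to 2 decimal places leaves each coordinate within ±0.005° of the true value.
Latitude error → 0.005 × 111120 = 555.6 m along the meridian.
E–W at 59.988°: 0.005° × 111120 × cos 59.988° = 0.005 × 111120 × 0.5002 ≈ 277.901 m.
Combining orthogonally: (555.6² + 277.901²)^½ ≈ 621.225 m.

621 m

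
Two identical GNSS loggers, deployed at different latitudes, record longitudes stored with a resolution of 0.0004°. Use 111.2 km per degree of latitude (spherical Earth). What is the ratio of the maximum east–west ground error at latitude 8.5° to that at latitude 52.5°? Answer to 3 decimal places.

With a 0.0004° grid the true value lies within half a step, ±0.0004°/2 = ±0.0002°, of the stored one.
Error at 8.5° = 0.0002° × 111200 × cos 8.5° ≈ 22.24 × 0.9890 = 21.996 m.
Error at 52.5° = 0.0002° × 111200 × cos 52.5° ≈ 22.24 × 0.6088 = 13.539 m.
The ratio reduces to cos 8.5° / cos 52.5° = 0.9890/0.6088 ≈ 1.6246.

1.625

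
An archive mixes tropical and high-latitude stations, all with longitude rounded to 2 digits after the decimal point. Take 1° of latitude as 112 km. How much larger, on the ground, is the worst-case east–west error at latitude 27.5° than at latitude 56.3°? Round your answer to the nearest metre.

186 metres

Rounding to 2 decimal places leaves the longitude within ±0.005° of the true value.
Error at 27.5° = 0.005° × 112000 × cos 27.5° ≈ 560 × 0.8870 = 496.73 m.
Error at 56.3° = 0.005° × 112000 × cos 56.3° ≈ 560 × 0.5548 = 310.71 m.
Difference: 496.73 − 310.71 = 186.01 m.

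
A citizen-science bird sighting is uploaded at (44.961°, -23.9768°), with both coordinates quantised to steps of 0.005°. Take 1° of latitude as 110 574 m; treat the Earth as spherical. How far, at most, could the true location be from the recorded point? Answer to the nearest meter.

339 meters

With a 0.005° grid the true value lies within half a step, ±0.005°/2 = ±0.0025°, of the stored one.
N–S: 0.0025° × 110574 m/° = 276.435 m.
Longitude error → 0.0025 × 110574 × cos 44.961° = 0.0025 × 110574 × 0.7076 ≈ 195.602 m.
Combining orthogonally: (276.435² + 195.602²)^½ ≈ 338.639 m.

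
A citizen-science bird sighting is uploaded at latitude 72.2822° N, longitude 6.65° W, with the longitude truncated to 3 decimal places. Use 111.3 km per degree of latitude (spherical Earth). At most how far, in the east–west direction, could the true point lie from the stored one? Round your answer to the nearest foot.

Truncating at 3 decimal places can drop up to a full unit in the last place, so the longitude may be off by as much as 0.001°.
Parallels shrink by cos φ, so at 72.2822° a degree of longitude is 111300 × 0.3043 ≈ 33871.8 m.
Maximum E–W displacement: 0.001 × 33871.8 = 33.8718 m.
Converting: 33.8718 m × 3.2808 ft/m ≈ 111.13 ft.

111 feet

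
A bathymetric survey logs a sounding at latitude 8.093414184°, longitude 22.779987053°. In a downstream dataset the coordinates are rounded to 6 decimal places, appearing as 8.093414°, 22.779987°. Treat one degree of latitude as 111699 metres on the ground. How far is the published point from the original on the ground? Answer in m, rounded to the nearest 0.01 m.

0.02 m

Δlat = 8.093414184 − 8.093414 = +0.000000184°; Δlon = 22.779987053 − 22.779987 = +0.000000053°.
North–south shift: 0.000000184 × 111699 = 0.0205526 m.
East–west at this latitude: 0.000000053° × 111699 × cos 8.09341° ≈ 0.000000053 × 110586 = 0.00586108 m.
Hypotenuse of the two orthogonal shifts: √(0.0205526² + 0.00586108²) = 0.021372 m.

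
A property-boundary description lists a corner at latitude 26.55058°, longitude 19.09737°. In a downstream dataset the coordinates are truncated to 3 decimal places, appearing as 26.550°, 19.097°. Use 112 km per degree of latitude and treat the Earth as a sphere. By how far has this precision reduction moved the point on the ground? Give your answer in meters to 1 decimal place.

74.8 meters

The latitude changed by +0.00058° and the longitude by +0.00037°.
N–S: 0.00058° × 112000 m/° = 64.96 m.
East–west at this latitude: 0.00037° × 112000 × cos 26.55° ≈ 0.00037 × 100189 = 37.0699 m.
Combined displacement = (64.96² + 37.0699²)^½ ≈ 74.7929 m.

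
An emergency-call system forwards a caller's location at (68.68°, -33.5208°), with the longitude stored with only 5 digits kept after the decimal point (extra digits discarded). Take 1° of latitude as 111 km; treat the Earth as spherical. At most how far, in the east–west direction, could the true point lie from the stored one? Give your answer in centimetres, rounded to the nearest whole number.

40 centimetres

Truncating at 5 decimal places can drop up to a full unit in the last place, so the longitude may be off by as much as 1e-05°.
At latitude 68.68° a degree of longitude spans 111000 m × cos 68.68° = 111000 × 0.3636 ≈ 40357 m.
East–west error: 1e-05° × 40357 m/° ≈ 0.40357 m.
That is 0.40357 m = 40.357 cm.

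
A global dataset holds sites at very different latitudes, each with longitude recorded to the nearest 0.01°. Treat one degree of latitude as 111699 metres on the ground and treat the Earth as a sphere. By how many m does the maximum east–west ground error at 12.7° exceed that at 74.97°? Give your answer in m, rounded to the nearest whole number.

Rounding to 2 decimal places leaves the longitude within ±0.005° of the true value.
At 12.7°: 0.005° × 111699 × cos 12.7° = 0.005 × 111699 × 0.9755 ≈ 544.83 m.
At 74.97°: 0.005° × 111699 × cos 74.97° = 0.005 × 111699 × 0.2593 ≈ 144.83 m.
So the lower-latitude error exceeds the higher by 544.83 − 144.83 = 400 m.

400 m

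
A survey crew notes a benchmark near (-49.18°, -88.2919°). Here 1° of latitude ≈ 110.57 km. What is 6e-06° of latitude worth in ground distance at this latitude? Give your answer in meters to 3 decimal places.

0.663 meters

6e-06° × 110570 m/° = 0.66342 m.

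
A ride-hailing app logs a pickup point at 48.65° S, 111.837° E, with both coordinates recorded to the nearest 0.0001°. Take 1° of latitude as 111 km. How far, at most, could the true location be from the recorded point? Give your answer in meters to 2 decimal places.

6.65 meters

Rounding to 4 decimal places leaves each coordinate within ±5e-05° of the true value.
Latitude error → 5e-05 × 111000 = 5.55 m along the meridian.
E–W at 48.65°: 5e-05° × 111000 × cos 48.65° = 5e-05 × 111000 × 0.6607 ≈ 3.66665 m.
The two errors are perpendicular, so the maximum displacement is √(5.55² + 3.66665²) ≈ 6.65183 m.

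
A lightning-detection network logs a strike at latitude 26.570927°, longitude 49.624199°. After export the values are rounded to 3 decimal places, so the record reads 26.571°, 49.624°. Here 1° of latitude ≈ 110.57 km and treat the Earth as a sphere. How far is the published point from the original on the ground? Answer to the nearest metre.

21 metres

Δlat = 26.570927 − 26.571 = -0.000073°; Δlon = 49.624199 − 49.624 = +0.000199°.
North–south shift: -0.000073 × 110570 = -8.07161 m.
East–west at this latitude: 0.000199° × 110570 × cos 26.571° ≈ 0.000199 × 98891.7 = 19.6794 m.
Hypotenuse of the two orthogonal shifts: √(8.07161² + 19.6794²) = 21.2704 m.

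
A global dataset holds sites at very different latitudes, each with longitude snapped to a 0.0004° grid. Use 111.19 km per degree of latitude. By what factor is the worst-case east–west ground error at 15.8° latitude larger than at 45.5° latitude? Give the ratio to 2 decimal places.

1.37

With a 0.0004° grid the true value lies within half a step, ±0.0004°/2 = ±0.0002°, of the stored one.
Error at 15.8° = 0.0002° × 111190 × cos 15.8° ≈ 22.238 × 0.9622 = 21.398 m.
At 45.5°: 0.0002° × 111190 × cos 45.5° = 0.0002 × 111190 × 0.7009 ≈ 15.587 m.
Ratio: 21.398 / 15.587 = cos 15.8° / cos 45.5° ≈ 1.3728.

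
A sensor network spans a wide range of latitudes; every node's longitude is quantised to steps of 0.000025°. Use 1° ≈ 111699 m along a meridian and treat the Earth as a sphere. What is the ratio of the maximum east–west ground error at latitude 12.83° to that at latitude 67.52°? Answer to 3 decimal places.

With a 0.000025° grid the true value lies within half a step, ±0.000025°/2 = ±1.25e-05°, of the stored one.
At 12.83°: 1.25e-05° × 111699 × cos 12.83° = 1.25e-05 × 111699 × 0.9750 ≈ 1.3614 m.
Error at 67.52° = 1.25e-05° × 111699 × cos 67.52° ≈ 1.3962 × 0.3824 = 0.53387 m.
The ratio reduces to cos 12.83° / cos 67.52° = 0.9750/0.3824 ≈ 2.5500.

2.550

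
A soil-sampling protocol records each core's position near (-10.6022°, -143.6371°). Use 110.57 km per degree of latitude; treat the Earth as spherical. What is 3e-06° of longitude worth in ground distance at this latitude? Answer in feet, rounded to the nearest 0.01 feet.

One degree of longitude here spans 110570 × cos 10.6022° = 110570 × 0.9829 ≈ 108682 m; 3e-06° of that is 0.326047 m.
In feet: 0.326047 m ÷ 0.3048 ≈ 1.0697 ft.

1.07 feet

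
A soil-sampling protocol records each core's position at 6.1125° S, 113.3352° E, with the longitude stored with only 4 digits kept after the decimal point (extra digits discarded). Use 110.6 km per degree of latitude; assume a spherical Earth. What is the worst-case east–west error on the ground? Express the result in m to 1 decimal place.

Truncating at 4 decimal places can drop up to a full unit in the last place, so the longitude may be off by as much as 0.0001°.
Parallels shrink by cos φ, so at 6.1125° a degree of longitude is 110600 × 0.9943 ≈ 109971 m.
Maximum E–W displacement: 0.0001 × 109971 = 10.9971 m.

11.0 m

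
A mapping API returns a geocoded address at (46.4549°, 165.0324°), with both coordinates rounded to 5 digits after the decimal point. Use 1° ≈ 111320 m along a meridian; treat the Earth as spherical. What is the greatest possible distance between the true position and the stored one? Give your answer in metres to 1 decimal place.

0.7 metres

Rounding to 5 decimal places leaves each coordinate within ±5e-06° of the true value.
N–S: 5e-06° × 111320 m/° = 0.5566 m.
Longitude error → 5e-06 × 111320 × cos 46.4549° = 5e-06 × 111320 × 0.6889 ≈ 0.383456 m.
Worst case both components are at the extreme and orthogonal: √(0.5566² + 0.383456²) ≈ 0.675901 m.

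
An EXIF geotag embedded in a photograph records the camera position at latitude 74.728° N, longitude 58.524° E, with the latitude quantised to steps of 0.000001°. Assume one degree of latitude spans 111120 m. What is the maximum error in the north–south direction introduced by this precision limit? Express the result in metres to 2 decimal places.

0.06 metres

With a 0.000001° grid the true value lies within half a step, ±0.000001°/2 = ±5e-07°, of the stored one.
North–south distance: 5e-07° × 111120 m/° = 0.05556 m.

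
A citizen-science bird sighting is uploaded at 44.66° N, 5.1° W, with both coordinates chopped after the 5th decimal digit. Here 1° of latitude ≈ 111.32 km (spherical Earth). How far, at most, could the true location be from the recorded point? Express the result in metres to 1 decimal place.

1.4 metres

Truncating at 5 decimal places can drop up to a full unit in the last place, so each coordinate may be off by as much as 1e-05°.
Latitude error → 1e-05 × 111320 = 1.1132 m along the meridian.
East–west component at 44.66°: 1e-05° × 111320 × cos 44.66° ≈ 1e-05 × 79180.8 ≈ 0.791808 m.
Worst case both components are at the extreme and orthogonal: √(1.1132² + 0.791808²) ≈ 1.36608 m.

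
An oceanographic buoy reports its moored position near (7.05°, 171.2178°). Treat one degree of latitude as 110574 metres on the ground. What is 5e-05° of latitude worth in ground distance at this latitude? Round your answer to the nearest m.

Along a meridian 5e-05° is 5e-05 × 110574 = 5.5287 m.

6 m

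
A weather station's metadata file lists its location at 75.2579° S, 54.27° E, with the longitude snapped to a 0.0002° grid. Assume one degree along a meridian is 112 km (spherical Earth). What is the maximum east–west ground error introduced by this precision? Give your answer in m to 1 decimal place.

2.9 m

With a 0.0002° grid the true value lies within half a step, ±0.0002°/2 = ±0.0001°, of the stored one.
One degree of longitude at 75.2579° is 112000 × cos 75.2579° ≈ 112000 × 0.2545 = 28500.5 m.
East–west error: 0.0001° × 28500.5 m/° ≈ 2.85005 m.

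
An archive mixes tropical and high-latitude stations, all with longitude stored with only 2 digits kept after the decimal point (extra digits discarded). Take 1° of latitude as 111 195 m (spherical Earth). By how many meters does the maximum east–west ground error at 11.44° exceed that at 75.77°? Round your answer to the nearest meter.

Truncating at 2 decimal places can drop up to a full unit in the last place, so the longitude may be off by as much as 0.01°.
Error at 11.44° = 0.01° × 111195 × cos 11.44° ≈ 1112 × 0.9801 = 1089.9 m.
Error at 75.77° = 0.01° × 111195 × cos 75.77° ≈ 1112 × 0.2458 = 273.33 m.
So the lower-latitude error exceeds the higher by 1089.9 − 273.33 = 816.52 m.

817 meters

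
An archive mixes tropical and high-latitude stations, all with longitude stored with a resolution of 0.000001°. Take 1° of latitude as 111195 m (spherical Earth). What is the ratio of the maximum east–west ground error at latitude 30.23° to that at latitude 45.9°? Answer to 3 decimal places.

1.242

With a 0.000001° grid the true value lies within half a step, ±0.000001°/2 = ±5e-07°, of the stored one.
Error at 30.23° = 5e-07° × 111195 × cos 30.23° ≈ 0.055597 × 0.8640 = 0.048037 m.
Error at 45.9° = 5e-07° × 111195 × cos 45.9° ≈ 0.055597 × 0.6959 = 0.038691 m.
The ratio reduces to cos 30.23° / cos 45.9° = 0.8640/0.6959 ≈ 1.2416.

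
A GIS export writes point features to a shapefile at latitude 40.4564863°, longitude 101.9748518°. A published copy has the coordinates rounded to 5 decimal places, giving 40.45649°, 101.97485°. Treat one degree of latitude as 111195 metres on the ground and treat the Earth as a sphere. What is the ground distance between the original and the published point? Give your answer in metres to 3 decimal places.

Δlat = 40.4564863 − 40.45649 = -0.0000037°; Δlon = 101.9748518 − 101.97485 = +0.0000018°.
North–south shift: -0.0000037 × 111195 = -0.411422 m.
East–west at this latitude: 0.0000018° × 111195 × cos 40.4565° ≈ 0.0000018 × 84608.2 = 0.152295 m.
Hypotenuse of the two orthogonal shifts: √(0.411422² + 0.152295²) = 0.438704 m.

0.439 metres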